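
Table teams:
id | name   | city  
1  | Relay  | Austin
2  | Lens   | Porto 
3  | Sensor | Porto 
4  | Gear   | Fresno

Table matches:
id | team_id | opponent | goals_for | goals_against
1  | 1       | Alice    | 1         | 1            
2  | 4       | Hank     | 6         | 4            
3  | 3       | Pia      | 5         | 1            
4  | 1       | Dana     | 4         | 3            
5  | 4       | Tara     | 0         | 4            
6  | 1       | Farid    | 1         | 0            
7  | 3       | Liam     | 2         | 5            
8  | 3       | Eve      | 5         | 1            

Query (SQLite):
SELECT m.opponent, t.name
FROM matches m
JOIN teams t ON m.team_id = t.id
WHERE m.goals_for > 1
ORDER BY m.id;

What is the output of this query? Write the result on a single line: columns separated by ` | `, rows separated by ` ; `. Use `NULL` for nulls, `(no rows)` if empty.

Hank | Gear ; Pia | Sensor ; Dana | Relay ; Liam | Sensor ; Eve | Sensor

Each matches row matches the teams row where team_id = teams.id.
Then keep rows with m.goals_for > 1.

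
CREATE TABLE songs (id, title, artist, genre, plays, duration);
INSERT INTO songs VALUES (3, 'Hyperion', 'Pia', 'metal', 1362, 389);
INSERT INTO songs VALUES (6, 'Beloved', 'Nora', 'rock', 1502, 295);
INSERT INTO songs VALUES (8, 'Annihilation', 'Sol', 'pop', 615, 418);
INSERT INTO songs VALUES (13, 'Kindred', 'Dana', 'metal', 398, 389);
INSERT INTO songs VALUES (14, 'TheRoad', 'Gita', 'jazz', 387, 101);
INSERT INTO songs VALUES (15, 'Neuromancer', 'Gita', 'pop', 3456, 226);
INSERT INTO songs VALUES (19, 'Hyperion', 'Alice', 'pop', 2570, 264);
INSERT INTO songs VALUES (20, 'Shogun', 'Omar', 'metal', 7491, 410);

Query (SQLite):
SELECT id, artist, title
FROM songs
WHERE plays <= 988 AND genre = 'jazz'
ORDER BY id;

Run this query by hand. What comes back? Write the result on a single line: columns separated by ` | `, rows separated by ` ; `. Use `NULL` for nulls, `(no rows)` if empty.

14 | Gita | TheRoad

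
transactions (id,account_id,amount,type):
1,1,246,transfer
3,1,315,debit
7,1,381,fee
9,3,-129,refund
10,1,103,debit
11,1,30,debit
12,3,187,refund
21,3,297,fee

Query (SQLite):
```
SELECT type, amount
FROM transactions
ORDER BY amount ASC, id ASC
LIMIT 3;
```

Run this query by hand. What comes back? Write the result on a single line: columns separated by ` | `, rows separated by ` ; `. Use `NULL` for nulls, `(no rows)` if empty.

refund | -129 ; debit | 30 ; debit | 103

Sort by amount asc, tiebreak id asc: (-129, id=9), (30, id=11), (103, id=10), (187, id=12), (246, id=1), (297, id=21) …. Take first 3.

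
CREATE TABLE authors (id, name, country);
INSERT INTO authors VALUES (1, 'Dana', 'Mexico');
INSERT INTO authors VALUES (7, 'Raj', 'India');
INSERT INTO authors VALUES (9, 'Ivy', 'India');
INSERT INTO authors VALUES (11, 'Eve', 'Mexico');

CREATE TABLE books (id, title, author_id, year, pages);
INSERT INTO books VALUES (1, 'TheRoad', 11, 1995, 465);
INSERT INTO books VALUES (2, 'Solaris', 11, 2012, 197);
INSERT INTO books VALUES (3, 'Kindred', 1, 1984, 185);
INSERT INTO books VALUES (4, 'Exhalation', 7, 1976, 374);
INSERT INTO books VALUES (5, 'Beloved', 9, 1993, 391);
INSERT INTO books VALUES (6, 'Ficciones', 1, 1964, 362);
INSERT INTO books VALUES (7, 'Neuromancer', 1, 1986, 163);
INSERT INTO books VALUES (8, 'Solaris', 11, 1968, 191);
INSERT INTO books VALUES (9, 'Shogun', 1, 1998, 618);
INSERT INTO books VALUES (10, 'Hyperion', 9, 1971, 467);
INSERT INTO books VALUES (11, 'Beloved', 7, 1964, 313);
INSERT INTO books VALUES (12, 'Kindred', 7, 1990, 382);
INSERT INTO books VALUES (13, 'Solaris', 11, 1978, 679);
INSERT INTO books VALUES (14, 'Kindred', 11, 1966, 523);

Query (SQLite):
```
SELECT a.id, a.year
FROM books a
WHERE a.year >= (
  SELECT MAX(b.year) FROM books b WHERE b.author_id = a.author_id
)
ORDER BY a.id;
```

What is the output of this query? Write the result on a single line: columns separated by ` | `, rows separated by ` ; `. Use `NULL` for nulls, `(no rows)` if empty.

For each books row a, compute MAX(year) over rows sharing a.author_id.
Keep row a if a.year >= that per-group MAX.
  author_id=1: MAX(year) = 1998
  author_id=7: MAX(year) = 1990
  author_id=9: MAX(year) = 1993
  author_id=11: MAX(year) = 2012

2 | 2012 ; 5 | 1993 ; 9 | 1998 ; 12 | 1990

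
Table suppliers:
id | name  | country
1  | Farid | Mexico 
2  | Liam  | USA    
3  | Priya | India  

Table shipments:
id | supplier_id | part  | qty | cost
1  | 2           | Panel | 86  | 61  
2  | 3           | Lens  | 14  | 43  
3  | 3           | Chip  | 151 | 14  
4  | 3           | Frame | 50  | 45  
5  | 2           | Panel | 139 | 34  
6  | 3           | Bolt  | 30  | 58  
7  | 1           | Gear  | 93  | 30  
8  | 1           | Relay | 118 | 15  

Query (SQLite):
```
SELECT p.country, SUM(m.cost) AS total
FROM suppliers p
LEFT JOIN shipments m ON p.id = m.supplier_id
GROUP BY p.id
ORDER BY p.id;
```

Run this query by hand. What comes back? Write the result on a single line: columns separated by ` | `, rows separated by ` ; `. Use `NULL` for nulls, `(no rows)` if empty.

Mexico | 45 ; USA | 95 ; India | 160

LEFT JOIN keeps every suppliers row; unmatched ones get NULL for shipments columns.
Group by suppliers.id and compute SUM(m.cost). SUM over an all-NULL group is NULL.
  1: ids {7, 8} → SUM(m.cost)=45
  2: ids {1, 5} → SUM(m.cost)=95
  3: ids {2, 3, 4, 6} → SUM(m.cost)=160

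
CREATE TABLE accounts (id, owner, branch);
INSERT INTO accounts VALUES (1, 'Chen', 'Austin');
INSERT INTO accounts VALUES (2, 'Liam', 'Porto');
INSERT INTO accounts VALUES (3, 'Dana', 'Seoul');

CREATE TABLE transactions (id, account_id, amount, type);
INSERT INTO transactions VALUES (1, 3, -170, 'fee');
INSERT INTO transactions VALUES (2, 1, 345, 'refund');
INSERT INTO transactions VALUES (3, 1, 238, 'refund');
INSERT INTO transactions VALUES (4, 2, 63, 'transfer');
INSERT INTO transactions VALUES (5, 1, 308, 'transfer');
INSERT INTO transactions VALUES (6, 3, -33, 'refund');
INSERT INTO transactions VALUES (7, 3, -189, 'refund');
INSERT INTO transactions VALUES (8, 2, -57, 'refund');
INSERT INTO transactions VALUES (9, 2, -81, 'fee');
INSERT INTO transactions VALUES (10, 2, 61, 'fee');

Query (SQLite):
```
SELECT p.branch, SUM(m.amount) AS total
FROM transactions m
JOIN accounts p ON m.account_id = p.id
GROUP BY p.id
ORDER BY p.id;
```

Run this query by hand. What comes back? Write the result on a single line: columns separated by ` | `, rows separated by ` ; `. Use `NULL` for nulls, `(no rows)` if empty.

Join each transactions row to its accounts via account_id.
Group joined rows by accounts.id; compute SUM(m.amount) per group.
  1: ids {2, 3, 5} → SUM(m.amount)=891
  2: ids {4, 8, 9, 10} → SUM(m.amount)=-14
  3: ids {1, 6, 7} → SUM(m.amount)=-392

Austin | 891 ; Porto | -14 ; Seoul | -392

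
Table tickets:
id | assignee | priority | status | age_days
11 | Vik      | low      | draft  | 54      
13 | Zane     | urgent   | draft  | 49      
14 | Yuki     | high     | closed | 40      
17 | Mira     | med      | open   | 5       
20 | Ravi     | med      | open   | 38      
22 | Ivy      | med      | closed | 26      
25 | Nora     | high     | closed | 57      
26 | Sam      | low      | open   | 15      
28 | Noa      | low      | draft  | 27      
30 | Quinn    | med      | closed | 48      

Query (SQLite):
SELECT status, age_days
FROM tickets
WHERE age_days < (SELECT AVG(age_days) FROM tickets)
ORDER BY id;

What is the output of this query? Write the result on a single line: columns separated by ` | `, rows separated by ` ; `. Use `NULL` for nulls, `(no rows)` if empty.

Scalar subquery: AVG(age_days) over all tickets rows = 35.9.
Keep rows where age_days < that value.

open | 5 ; closed | 26 ; open | 15 ; draft | 27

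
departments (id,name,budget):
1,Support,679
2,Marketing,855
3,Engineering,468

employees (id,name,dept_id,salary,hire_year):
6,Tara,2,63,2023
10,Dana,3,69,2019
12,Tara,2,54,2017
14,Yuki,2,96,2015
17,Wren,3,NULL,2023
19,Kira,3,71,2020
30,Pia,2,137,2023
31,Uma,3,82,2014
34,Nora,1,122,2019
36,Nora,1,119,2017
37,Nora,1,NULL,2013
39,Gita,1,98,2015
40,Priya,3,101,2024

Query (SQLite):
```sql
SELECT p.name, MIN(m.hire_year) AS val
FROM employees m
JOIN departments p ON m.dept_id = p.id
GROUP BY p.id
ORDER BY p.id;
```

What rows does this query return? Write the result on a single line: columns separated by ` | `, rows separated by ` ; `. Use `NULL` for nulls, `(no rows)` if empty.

Support | 2013 ; Marketing | 2015 ; Engineering | 2014

Join each employees row to its departments via dept_id.
Group joined rows by departments.id; compute MIN(m.hire_year) per group.
  1: ids {34, 36, 37, 39} → MIN(m.hire_year)=2013
  2: ids {6, 12, 14, 30} → MIN(m.hire_year)=2015
  3: ids {10, 17, 19, 31, 40} → MIN(m.hire_year)=2014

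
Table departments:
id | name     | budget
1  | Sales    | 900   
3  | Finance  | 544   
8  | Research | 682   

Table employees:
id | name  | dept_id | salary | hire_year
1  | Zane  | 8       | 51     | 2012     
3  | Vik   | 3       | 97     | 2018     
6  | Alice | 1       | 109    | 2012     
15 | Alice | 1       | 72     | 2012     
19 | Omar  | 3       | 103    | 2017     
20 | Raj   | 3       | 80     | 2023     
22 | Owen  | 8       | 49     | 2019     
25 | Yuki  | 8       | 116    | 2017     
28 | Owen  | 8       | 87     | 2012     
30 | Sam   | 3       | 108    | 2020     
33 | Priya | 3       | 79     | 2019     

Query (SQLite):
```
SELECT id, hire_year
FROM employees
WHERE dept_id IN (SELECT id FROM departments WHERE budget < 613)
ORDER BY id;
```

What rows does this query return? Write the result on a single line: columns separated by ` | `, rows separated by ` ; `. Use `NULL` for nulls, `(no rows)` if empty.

3 | 2018 ; 19 | 2017 ; 20 | 2023 ; 30 | 2020 ; 33 | 2019

Inner query: departments.id where budget < 613.
Outer: keep employees rows whose dept_id is in that set.
Inner query → {3}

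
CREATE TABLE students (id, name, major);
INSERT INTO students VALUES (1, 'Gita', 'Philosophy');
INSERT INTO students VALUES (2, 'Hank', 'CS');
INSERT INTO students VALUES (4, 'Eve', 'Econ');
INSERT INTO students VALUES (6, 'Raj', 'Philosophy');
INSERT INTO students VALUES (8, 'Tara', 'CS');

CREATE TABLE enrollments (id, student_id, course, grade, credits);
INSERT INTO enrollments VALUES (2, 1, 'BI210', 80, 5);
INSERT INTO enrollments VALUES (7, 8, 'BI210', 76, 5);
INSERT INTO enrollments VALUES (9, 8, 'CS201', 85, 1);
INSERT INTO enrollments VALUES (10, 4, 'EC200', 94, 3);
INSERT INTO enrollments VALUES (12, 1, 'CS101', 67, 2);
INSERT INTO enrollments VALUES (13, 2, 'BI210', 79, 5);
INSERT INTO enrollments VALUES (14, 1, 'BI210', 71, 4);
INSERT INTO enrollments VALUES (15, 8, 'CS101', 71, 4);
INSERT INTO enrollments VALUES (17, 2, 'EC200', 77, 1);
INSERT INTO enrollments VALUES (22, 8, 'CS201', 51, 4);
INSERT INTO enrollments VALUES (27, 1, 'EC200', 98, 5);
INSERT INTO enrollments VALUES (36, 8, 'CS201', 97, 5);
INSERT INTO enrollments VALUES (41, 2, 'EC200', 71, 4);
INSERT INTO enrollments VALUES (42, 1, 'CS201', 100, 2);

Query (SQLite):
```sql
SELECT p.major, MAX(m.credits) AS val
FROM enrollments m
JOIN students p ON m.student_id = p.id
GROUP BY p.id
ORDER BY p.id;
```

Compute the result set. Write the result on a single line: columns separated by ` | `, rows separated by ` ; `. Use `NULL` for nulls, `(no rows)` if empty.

Join each enrollments row to its students via student_id.
Group joined rows by students.id; compute MAX(m.credits) per group.
  1: ids {2, 12, 14, 27, 42} → MAX(m.credits)=5
  2: ids {13, 17, 41} → MAX(m.credits)=5
  4: ids {10} → MAX(m.credits)=3
  8: ids {7, 9, 15, 22, 36} → MAX(m.credits)=5

Philosophy | 5 ; CS | 5 ; Econ | 3 ; CS | 5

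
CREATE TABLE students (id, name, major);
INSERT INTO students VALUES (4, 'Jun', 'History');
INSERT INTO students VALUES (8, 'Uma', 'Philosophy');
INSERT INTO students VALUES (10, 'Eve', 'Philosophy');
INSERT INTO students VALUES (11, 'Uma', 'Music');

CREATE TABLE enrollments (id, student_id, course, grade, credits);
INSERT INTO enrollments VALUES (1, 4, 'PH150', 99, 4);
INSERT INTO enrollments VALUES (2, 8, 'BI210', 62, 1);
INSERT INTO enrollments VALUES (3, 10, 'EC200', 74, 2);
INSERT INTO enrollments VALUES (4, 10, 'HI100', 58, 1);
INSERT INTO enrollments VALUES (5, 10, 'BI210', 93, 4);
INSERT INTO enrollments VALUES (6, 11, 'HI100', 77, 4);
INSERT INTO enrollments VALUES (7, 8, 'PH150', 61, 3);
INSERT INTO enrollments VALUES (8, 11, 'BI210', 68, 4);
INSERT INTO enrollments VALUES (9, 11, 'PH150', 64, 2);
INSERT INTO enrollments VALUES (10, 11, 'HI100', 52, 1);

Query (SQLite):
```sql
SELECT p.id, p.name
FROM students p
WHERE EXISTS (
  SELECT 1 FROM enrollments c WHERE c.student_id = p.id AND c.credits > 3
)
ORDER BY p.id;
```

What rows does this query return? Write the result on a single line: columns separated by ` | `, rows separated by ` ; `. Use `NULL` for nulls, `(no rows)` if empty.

4 | Jun ; 10 | Eve ; 11 | Uma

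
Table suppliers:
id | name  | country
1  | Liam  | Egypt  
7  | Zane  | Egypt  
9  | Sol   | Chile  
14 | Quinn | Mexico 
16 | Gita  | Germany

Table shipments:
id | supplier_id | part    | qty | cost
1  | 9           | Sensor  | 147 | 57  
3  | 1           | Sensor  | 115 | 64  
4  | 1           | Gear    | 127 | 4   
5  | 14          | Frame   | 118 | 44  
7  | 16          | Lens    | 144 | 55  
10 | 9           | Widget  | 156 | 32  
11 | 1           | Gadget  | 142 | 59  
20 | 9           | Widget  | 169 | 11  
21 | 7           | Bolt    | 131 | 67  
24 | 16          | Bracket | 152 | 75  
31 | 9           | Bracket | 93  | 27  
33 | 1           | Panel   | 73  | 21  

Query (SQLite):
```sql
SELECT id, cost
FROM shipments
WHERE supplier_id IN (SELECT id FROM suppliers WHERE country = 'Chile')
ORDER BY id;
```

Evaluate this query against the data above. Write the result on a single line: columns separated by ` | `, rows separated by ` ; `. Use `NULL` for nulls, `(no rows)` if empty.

Inner query: suppliers.id where country = 'Chile'.
Outer: keep shipments rows whose supplier_id is in that set.
Inner query → {9}

1 | 57 ; 10 | 32 ; 20 | 11 ; 31 | 27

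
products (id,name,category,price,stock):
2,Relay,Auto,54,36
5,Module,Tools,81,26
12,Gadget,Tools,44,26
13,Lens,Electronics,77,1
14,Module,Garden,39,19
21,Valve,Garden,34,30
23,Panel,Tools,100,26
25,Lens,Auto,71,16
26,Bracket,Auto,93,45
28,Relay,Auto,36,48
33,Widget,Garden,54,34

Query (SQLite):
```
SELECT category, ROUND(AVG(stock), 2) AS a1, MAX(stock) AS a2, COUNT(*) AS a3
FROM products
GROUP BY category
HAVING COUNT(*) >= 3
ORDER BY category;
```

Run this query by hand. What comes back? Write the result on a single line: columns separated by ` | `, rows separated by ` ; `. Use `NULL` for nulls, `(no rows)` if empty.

Auto | 36.25 | 48 | 4 ; Garden | 27.67 | 34 | 3 ; Tools | 26 | 26 | 3

Group products by category.
Per group compute: ROUND(AVG(stock), 2), MAX(stock), COUNT(*).
HAVING: drop groups with fewer than 3 rows.
  Auto: ids {2, 25, 26, 28} → ROUND(AVG(stock), 2)=36.25, MAX(stock)=48, COUNT(*)=4
  Electronics: ids {13} → ROUND(AVG(stock), 2)=1, MAX(stock)=1, COUNT(*)=1
  Garden: ids {14, 21, 33} → ROUND(AVG(stock), 2)=27.67, MAX(stock)=34, COUNT(*)=3
  Tools: ids {5, 12, 23} → ROUND(AVG(stock), 2)=26, MAX(stock)=26, COUNT(*)=3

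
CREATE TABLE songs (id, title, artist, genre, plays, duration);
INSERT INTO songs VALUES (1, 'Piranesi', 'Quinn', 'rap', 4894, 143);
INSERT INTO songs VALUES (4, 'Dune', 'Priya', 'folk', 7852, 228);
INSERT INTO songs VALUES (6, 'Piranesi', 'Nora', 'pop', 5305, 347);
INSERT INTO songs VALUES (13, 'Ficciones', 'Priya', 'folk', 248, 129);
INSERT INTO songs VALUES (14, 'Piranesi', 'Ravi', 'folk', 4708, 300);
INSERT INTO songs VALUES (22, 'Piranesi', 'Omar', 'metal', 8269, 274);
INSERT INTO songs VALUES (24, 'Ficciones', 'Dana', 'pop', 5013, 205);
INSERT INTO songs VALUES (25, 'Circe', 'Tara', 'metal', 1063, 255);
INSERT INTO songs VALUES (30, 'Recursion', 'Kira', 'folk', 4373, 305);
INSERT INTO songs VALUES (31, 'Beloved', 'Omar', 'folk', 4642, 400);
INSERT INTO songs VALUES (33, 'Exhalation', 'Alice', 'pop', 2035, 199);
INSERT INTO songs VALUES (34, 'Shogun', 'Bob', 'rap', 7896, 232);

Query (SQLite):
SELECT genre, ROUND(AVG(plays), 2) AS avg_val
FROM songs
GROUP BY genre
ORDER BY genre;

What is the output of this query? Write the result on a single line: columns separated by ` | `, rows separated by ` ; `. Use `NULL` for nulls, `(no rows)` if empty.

Partition songs by genre; compute ROUND(AVG(plays), 2) within each group.
  folk: ids {4, 13, 14, 30, 31} → ROUND(AVG(plays), 2)=4364.6
  metal: ids {22, 25} → ROUND(AVG(plays), 2)=4666
  pop: ids {6, 24, 33} → ROUND(AVG(plays), 2)=4117.67
  rap: ids {1, 34} → ROUND(AVG(plays), 2)=6395

folk | 4364.6 ; metal | 4666 ; pop | 4117.67 ; rap | 6395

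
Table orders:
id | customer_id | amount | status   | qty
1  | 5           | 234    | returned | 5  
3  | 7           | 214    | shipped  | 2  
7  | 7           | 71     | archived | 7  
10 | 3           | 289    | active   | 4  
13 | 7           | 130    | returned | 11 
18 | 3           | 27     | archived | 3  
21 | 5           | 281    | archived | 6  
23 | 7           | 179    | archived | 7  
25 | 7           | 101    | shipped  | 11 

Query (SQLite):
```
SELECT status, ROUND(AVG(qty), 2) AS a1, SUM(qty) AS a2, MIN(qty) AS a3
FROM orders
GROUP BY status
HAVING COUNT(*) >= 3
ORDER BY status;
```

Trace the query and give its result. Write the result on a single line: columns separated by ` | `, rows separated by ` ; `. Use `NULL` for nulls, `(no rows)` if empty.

archived | 5.75 | 23 | 3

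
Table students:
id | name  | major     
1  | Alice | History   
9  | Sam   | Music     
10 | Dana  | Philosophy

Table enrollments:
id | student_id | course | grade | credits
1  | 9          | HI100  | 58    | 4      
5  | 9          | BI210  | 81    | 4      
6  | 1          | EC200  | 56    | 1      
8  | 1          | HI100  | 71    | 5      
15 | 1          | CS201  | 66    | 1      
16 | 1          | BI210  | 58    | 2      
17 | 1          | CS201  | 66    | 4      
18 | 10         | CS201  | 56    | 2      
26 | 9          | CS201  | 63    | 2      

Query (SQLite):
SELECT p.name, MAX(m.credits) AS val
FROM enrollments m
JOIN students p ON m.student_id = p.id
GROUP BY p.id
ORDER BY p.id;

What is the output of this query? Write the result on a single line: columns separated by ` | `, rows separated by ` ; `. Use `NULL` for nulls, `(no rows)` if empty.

Alice | 5 ; Sam | 4 ; Dana | 2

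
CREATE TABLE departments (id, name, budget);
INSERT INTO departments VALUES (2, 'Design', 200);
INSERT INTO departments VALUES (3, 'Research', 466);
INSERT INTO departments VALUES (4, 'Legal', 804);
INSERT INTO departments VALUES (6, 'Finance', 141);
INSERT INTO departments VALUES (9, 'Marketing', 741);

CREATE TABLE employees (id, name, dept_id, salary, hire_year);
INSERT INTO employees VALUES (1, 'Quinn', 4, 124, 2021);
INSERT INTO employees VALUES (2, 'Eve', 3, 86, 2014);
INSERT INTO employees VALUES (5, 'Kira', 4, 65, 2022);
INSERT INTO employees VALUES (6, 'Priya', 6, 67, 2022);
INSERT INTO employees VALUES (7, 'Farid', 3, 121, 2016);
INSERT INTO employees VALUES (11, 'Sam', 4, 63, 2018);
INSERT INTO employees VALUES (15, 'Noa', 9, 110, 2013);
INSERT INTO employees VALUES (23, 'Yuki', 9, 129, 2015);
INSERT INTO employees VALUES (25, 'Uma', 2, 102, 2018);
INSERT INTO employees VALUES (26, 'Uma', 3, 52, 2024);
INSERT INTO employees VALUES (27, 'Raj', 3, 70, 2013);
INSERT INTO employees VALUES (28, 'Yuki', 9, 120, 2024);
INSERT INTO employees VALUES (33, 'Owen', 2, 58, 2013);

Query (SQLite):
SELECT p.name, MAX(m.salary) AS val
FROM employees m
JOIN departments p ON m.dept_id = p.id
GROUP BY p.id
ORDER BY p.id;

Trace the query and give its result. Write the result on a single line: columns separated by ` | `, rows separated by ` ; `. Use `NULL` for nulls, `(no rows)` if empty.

Design | 102 ; Research | 121 ; Legal | 124 ; Finance | 67 ; Marketing | 129

Join each employees row to its departments via dept_id.
Group joined rows by departments.id; compute MAX(m.salary) per group.
  2: ids {25, 33} → MAX(m.salary)=102
  3: ids {2, 7, 26, 27} → MAX(m.salary)=121
  4: ids {1, 5, 11} → MAX(m.salary)=124
  6: ids {6} → MAX(m.salary)=67
  9: ids {15, 23, 28} → MAX(m.salary)=129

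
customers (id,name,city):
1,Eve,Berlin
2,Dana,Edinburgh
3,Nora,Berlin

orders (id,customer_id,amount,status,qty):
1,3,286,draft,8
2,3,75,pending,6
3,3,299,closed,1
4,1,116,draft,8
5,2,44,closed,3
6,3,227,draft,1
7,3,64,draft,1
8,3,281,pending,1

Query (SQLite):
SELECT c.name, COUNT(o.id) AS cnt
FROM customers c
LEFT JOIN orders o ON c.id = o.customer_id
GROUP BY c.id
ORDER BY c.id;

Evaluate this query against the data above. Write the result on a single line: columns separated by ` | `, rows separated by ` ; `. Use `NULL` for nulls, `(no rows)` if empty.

LEFT JOIN keeps every customers row; unmatched ones get NULL for orders columns.
Group by customers.id and compute COUNT(o.id). COUNT(col) of an all-NULL group is 0.
  1: ids {4} → COUNT(o.id)=1
  2: ids {5} → COUNT(o.id)=1
  3: ids {1, 2, 3, 6, 7, 8} → COUNT(o.id)=6

Eve | 1 ; Dana | 1 ; Nora | 6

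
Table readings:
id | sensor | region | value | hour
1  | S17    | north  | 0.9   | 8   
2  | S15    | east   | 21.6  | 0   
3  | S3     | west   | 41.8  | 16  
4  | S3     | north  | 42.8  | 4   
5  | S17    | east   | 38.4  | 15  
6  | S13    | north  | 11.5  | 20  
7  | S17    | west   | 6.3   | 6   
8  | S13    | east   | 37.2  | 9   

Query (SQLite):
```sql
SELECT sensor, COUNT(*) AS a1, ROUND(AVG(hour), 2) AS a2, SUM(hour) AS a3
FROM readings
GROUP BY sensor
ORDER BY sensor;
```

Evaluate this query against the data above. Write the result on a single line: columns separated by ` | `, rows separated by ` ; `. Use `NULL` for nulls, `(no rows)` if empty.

Group readings by sensor.
Per group compute: COUNT(*), ROUND(AVG(hour), 2), SUM(hour).
  S13: ids {6, 8} → COUNT(*)=2, ROUND(AVG(hour), 2)=14.5, SUM(hour)=29
  S15: ids {2} → COUNT(*)=1, ROUND(AVG(hour), 2)=0, SUM(hour)=0
  S17: ids {1, 5, 7} → COUNT(*)=3, ROUND(AVG(hour), 2)=9.67, SUM(hour)=29
  S3: ids {3, 4} → COUNT(*)=2, ROUND(AVG(hour), 2)=10, SUM(hour)=20

S13 | 2 | 14.5 | 29 ; S15 | 1 | 0 | 0 ; S17 | 3 | 9.67 | 29 ; S3 | 2 | 10 | 20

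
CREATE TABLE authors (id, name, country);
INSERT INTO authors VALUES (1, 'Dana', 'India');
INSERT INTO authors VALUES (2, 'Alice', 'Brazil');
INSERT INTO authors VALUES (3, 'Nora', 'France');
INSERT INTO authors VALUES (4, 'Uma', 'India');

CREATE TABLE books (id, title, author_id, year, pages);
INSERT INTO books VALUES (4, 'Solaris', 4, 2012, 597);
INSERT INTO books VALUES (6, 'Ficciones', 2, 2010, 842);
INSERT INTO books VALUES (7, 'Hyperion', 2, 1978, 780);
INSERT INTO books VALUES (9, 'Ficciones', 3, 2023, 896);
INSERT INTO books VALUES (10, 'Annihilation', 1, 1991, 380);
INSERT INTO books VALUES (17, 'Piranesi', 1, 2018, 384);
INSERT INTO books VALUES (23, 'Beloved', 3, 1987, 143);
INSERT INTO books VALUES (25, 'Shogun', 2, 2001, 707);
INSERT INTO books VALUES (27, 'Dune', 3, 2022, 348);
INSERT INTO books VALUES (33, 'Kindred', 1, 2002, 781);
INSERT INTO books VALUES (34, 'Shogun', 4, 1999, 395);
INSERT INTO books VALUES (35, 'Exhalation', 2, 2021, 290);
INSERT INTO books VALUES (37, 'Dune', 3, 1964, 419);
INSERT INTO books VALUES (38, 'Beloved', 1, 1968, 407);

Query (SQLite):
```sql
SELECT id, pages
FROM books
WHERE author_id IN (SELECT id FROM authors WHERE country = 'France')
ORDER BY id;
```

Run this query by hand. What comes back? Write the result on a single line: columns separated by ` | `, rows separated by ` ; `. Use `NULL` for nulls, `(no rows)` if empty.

Inner query: authors.id where country = 'France'.
Outer: keep books rows whose author_id is in that set.
Inner query → {3}

9 | 896 ; 23 | 143 ; 27 | 348 ; 37 | 419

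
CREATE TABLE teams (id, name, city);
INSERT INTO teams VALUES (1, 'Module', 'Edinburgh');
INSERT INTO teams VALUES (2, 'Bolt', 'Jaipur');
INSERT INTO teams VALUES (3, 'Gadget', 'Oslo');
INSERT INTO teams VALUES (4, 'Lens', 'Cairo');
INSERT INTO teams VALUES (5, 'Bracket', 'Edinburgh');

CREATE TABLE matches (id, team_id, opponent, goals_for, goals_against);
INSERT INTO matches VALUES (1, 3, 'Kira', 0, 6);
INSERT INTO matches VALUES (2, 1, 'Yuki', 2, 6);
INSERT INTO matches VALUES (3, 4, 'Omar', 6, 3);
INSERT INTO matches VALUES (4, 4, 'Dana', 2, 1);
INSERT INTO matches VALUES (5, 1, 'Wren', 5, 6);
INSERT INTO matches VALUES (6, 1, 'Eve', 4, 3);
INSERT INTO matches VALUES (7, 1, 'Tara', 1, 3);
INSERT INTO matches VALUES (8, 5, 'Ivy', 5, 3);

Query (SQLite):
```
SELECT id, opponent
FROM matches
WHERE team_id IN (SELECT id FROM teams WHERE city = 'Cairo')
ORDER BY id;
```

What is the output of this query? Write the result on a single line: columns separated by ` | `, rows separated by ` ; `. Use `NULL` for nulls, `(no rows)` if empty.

3 | Omar ; 4 | Dana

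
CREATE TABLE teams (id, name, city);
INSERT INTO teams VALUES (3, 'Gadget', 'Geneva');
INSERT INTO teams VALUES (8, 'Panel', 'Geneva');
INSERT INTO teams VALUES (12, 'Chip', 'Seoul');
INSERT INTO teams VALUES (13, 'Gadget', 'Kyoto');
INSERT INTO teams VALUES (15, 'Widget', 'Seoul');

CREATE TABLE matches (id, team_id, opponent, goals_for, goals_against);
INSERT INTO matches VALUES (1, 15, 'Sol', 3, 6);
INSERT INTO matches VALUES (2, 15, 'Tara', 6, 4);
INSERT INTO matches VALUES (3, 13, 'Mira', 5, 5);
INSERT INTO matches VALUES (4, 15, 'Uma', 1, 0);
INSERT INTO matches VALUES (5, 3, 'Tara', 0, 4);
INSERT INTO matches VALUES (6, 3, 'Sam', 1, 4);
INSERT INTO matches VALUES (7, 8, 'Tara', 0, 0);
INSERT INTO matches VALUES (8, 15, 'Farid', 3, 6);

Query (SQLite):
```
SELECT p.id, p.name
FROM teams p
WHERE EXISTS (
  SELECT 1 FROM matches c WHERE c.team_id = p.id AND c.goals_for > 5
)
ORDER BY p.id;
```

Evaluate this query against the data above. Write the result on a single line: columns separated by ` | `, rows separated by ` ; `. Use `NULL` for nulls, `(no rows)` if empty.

15 | Widget

For each teams row, check whether any matches with matching team_id has goals_for > 5.
Keep rows where that is true.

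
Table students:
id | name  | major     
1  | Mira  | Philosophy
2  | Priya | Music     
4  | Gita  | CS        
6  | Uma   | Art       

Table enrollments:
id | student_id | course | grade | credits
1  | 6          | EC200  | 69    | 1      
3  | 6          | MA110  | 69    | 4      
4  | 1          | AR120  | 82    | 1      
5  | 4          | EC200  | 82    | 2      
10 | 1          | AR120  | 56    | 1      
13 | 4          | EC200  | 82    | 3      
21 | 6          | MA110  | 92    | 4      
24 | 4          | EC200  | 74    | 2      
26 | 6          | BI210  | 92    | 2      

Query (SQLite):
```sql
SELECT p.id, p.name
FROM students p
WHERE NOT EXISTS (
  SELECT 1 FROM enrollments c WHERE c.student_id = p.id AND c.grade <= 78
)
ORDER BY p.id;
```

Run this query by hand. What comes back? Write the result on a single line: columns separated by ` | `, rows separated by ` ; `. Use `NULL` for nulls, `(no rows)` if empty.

2 | Priya

For each students row, check whether any enrollments with matching student_id has grade <= 78.
Keep rows where that is false.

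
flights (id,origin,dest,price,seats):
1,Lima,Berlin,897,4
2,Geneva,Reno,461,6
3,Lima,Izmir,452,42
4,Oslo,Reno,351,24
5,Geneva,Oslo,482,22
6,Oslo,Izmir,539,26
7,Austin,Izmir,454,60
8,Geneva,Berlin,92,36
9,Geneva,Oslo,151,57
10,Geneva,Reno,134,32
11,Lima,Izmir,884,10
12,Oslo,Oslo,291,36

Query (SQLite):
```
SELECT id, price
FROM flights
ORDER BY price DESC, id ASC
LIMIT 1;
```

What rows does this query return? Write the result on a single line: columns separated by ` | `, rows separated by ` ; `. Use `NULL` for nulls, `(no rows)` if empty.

1 | 897

Sort by price desc, tiebreak id asc: (897, id=1), (884, id=11), (539, id=6), (482, id=5) …. Take first 1.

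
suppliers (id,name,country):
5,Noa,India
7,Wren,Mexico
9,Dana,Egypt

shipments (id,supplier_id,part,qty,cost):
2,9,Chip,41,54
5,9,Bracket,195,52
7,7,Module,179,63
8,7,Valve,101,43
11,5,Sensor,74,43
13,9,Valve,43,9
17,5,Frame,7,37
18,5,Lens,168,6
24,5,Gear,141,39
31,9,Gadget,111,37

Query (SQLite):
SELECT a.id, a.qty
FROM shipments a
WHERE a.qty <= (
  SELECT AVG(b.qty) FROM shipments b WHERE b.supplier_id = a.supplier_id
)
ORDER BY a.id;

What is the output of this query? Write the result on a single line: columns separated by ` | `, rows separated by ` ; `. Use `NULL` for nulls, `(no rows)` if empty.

For each shipments row a, compute AVG(qty) over rows sharing a.supplier_id.
Keep row a if a.qty <= that per-group AVG.
  supplier_id=5: AVG(qty) = 97.5
  supplier_id=7: AVG(qty) = 140.0
  supplier_id=9: AVG(qty) = 97.5

2 | 41 ; 8 | 101 ; 11 | 74 ; 13 | 43 ; 17 | 7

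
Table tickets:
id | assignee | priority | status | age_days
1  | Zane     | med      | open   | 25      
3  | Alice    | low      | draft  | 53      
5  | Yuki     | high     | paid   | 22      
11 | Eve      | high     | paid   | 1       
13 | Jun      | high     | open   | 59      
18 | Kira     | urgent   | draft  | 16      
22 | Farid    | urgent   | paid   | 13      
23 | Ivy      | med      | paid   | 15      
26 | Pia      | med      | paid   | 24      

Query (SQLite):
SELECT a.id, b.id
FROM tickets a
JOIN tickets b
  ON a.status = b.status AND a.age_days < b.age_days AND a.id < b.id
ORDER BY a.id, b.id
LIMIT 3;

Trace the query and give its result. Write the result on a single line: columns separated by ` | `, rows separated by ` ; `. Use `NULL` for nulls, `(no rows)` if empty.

1 | 13 ; 5 | 26 ; 11 | 22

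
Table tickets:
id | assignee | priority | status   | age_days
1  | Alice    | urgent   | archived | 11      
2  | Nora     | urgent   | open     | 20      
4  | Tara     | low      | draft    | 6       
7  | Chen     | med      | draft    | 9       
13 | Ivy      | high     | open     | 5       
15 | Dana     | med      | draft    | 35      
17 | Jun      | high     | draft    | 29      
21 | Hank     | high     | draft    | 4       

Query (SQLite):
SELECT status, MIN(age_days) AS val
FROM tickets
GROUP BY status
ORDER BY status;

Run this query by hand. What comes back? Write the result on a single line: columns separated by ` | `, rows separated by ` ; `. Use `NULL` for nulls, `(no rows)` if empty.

archived | 11 ; draft | 4 ; open | 5

Partition tickets by status; compute MIN(age_days) within each group.
  archived: ids {1} → MIN(age_days)=11
  draft: ids {4, 7, 15, 17, 21} → MIN(age_days)=4
  open: ids {2, 13} → MIN(age_days)=5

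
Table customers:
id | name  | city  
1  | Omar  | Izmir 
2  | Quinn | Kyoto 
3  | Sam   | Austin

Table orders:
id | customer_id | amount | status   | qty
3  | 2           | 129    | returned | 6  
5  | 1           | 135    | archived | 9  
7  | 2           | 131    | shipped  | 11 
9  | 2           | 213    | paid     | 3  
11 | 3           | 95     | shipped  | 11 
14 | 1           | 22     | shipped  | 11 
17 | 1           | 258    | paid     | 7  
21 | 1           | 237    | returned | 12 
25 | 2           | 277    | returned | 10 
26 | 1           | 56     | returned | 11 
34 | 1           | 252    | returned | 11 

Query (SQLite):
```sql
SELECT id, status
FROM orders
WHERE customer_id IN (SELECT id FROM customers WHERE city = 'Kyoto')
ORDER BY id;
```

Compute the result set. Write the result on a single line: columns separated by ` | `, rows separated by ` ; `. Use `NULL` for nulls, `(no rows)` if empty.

3 | returned ; 7 | shipped ; 9 | paid ; 25 | returned

Inner query: customers.id where city = 'Kyoto'.
Outer: keep orders rows whose customer_id is in that set.
Inner query → {2}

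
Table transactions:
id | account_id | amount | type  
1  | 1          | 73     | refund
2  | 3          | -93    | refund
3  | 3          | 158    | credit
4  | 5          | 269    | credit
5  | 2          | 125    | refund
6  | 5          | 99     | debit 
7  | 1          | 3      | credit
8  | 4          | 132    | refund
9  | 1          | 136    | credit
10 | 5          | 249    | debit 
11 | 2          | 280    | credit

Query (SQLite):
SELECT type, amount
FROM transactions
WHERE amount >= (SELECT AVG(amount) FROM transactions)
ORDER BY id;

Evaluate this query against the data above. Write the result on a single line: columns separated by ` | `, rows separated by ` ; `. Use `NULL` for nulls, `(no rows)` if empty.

credit | 158 ; credit | 269 ; refund | 132 ; credit | 136 ; debit | 249 ; credit | 280

Scalar subquery: AVG(amount) over all transactions rows = 130.090909 (≈; comparison uses full precision).
Keep rows where amount >= that value.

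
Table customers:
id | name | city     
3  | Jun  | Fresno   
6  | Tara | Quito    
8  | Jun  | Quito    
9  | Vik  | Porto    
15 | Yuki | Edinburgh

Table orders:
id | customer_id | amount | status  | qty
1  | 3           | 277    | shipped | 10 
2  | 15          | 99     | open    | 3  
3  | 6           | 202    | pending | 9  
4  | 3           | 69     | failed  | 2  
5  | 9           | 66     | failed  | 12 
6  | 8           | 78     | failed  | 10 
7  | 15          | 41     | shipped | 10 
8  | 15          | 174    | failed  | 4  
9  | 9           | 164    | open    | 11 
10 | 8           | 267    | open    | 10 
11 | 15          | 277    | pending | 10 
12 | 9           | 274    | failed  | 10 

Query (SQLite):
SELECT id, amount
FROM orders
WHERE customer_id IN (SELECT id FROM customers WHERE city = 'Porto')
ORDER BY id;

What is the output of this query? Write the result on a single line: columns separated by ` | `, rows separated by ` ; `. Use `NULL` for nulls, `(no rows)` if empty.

5 | 66 ; 9 | 164 ; 12 | 274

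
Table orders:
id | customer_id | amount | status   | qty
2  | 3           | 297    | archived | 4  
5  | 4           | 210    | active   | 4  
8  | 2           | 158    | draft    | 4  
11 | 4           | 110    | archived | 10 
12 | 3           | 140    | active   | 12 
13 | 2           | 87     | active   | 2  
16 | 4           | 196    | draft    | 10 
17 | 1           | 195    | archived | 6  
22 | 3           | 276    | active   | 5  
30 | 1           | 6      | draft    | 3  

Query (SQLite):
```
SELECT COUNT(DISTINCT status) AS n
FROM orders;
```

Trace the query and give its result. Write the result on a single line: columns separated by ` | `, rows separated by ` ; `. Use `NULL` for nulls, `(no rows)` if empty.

Count distinct non-NULL status values.

3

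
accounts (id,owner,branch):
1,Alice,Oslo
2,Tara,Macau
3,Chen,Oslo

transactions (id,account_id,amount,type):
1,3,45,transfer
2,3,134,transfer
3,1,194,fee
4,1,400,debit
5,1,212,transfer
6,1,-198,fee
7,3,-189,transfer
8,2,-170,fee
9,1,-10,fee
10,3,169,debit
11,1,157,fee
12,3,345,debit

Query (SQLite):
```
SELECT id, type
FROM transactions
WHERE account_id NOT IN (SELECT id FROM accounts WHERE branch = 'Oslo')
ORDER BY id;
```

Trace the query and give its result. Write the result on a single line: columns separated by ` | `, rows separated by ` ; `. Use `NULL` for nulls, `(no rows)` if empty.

Inner query: accounts.id where branch = 'Oslo'.
Outer: keep transactions rows whose account_id is not in that set.
Inner query → {1, 3}

8 | fee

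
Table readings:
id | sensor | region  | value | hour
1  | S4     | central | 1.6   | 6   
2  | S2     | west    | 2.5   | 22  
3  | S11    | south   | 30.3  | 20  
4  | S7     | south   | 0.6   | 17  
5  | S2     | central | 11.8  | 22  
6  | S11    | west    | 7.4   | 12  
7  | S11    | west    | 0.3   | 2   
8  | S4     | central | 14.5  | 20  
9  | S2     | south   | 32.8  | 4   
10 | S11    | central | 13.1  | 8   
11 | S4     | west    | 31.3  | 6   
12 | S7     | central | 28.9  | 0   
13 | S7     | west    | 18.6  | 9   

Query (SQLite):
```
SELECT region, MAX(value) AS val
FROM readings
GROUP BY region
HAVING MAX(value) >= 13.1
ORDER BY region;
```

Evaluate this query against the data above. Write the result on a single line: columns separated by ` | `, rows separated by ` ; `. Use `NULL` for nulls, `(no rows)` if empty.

Partition readings by region; compute MAX(value) within each group.
HAVING: keep groups where MAX(value) >= 13.1.
  central: ids {1, 5, 8, 10, 12} → MAX(value)=28.9
  south: ids {3, 4, 9} → MAX(value)=32.8
  west: ids {2, 6, 7, 11, 13} → MAX(value)=31.3

central | 28.9 ; south | 32.8 ; west | 31.3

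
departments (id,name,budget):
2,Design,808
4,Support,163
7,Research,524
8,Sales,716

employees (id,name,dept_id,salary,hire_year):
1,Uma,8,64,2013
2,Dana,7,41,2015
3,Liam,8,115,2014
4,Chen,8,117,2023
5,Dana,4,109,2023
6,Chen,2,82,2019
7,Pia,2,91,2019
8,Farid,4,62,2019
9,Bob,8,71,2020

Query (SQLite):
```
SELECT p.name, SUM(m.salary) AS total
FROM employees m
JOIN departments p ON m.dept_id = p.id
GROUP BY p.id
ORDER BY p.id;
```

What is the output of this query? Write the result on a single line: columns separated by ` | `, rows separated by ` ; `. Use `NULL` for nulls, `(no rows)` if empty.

Join each employees row to its departments via dept_id.
Group joined rows by departments.id; compute SUM(m.salary) per group.
  2: ids {6, 7} → SUM(m.salary)=173
  4: ids {5, 8} → SUM(m.salary)=171
  7: ids {2} → SUM(m.salary)=41
  8: ids {1, 3, 4, 9} → SUM(m.salary)=367

Design | 173 ; Support | 171 ; Research | 41 ; Sales | 367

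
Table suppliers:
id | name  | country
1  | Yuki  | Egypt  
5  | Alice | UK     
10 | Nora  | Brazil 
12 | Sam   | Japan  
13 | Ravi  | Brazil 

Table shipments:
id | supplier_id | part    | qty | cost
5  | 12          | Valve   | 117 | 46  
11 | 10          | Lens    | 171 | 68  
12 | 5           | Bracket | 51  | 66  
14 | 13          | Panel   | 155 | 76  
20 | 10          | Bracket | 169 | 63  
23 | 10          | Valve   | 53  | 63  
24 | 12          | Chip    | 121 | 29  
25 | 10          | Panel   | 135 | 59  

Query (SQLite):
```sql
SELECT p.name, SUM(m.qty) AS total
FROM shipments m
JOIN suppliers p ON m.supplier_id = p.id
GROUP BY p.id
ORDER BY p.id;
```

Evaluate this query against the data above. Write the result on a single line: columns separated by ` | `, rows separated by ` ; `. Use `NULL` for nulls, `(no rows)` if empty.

Join each shipments row to its suppliers via supplier_id.
Group joined rows by suppliers.id; compute SUM(m.qty) per group.
  5: ids {12} → SUM(m.qty)=51
  10: ids {11, 20, 23, 25} → SUM(m.qty)=528
  12: ids {5, 24} → SUM(m.qty)=238
  13: ids {14} → SUM(m.qty)=155

Alice | 51 ; Nora | 528 ; Sam | 238 ; Ravi | 155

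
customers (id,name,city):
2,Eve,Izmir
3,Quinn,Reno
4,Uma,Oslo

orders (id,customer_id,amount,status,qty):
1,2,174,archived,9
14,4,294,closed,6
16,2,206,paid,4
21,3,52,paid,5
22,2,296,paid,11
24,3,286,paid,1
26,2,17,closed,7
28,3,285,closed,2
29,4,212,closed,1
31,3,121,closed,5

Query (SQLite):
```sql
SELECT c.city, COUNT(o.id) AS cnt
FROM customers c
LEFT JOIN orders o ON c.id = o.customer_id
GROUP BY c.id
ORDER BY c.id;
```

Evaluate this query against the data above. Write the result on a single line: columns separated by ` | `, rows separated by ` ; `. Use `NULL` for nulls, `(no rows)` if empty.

LEFT JOIN keeps every customers row; unmatched ones get NULL for orders columns.
Group by customers.id and compute COUNT(o.id). COUNT(col) of an all-NULL group is 0.
  2: ids {1, 16, 22, 26} → COUNT(o.id)=4
  3: ids {21, 24, 28, 31} → COUNT(o.id)=4
  4: ids {14, 29} → COUNT(o.id)=2

Izmir | 4 ; Reno | 4 ; Oslo | 2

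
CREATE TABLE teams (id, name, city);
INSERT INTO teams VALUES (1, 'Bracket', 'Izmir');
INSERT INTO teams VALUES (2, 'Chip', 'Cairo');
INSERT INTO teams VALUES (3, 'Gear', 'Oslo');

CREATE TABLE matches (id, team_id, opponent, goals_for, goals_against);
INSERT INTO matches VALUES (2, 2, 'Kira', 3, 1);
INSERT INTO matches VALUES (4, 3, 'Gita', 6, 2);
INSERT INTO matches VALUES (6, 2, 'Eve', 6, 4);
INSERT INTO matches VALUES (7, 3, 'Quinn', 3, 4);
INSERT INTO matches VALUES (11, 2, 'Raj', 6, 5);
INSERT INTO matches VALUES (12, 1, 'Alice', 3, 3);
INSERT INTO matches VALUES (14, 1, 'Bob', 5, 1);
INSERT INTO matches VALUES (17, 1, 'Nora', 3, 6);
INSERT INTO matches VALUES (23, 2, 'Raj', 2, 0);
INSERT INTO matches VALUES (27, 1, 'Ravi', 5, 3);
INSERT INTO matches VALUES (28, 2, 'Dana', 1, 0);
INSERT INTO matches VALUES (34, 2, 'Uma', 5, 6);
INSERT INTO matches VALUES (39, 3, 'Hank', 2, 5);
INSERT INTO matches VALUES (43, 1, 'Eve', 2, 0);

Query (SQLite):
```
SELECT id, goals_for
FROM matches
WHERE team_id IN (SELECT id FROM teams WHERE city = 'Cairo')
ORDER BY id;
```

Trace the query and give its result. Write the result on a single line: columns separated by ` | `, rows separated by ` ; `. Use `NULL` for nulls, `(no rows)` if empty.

2 | 3 ; 6 | 6 ; 11 | 6 ; 23 | 2 ; 28 | 1 ; 34 | 5

Inner query: teams.id where city = 'Cairo'.
Outer: keep matches rows whose team_id is in that set.
Inner query → {2}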